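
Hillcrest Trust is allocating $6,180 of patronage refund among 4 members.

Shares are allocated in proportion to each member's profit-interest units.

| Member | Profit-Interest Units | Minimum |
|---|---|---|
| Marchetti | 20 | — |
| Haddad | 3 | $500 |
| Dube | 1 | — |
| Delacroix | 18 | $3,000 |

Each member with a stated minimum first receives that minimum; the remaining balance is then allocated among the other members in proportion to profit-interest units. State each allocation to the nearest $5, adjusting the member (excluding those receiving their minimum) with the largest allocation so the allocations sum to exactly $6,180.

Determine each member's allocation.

Fund the minimums — Haddad $500; Delacroix $3,000. Residual $2,680.
Residual split over remaining profit-interest units 21: Marchetti 2,552.38 → $2,550; Dube 127.62 → $130.

Marchetti: $2,550 · Haddad: $500 · Dube: $130 · Delacroix: $3,000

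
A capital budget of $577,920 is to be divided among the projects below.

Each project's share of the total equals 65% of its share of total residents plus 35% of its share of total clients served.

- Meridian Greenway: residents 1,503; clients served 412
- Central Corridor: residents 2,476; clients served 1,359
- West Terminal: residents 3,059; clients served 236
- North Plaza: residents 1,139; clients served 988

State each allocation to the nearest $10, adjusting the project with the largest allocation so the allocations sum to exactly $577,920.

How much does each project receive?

Totals — residents 8,177, clients served 2,995.
Composite weights (65% residents + 35% clients served): Meridian Greenway 0.1676; Central Corridor 0.3556; West Terminal 0.2707; North Plaza 0.2060.
Raw shares: Meridian Greenway 96,872.26; Central Corridor 205,528.60; West Terminal 156,467.82; North Plaza 119,051.31.
After rounding ($10): Meridian Greenway $96,870; Central Corridor $205,530; West Terminal $156,470; North Plaza $119,050. Sum = $577,920.
Rounded total matches; no reconciliation needed.

Meridian Greenway: $96,870; Central Corridor: $205,530; West Terminal: $156,470; North Plaza: $119,050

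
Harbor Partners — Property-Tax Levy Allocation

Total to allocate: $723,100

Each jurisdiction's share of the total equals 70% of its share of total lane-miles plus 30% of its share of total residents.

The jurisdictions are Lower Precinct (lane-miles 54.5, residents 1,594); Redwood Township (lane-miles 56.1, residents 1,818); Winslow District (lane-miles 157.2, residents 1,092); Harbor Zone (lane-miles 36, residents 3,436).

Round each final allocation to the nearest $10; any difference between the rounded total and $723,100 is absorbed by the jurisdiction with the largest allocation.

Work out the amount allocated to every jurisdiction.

Lower Precinct: $134,350; Redwood Township: $143,140; Winslow District: $291,750; Harbor Zone: $153,860

Totals — lane-miles 303.8, residents 7,940.
Blended shares (70% lane-miles + 30% residents): Lower Precinct 0.1858; Redwood Township 0.1980; Winslow District 0.4035; Harbor Zone 0.2128.
Unrounded shares: Lower Precinct 134,353.96; Redwood Township 143,139.71; Winslow District 291,750.19; Harbor Zone 153,856.15.
After rounding ($10): Lower Precinct $134,350; Redwood Township $143,140; Winslow District $291,750; Harbor Zone $153,860. Sum = $723,100.
Rounded total matches; no reconciliation needed.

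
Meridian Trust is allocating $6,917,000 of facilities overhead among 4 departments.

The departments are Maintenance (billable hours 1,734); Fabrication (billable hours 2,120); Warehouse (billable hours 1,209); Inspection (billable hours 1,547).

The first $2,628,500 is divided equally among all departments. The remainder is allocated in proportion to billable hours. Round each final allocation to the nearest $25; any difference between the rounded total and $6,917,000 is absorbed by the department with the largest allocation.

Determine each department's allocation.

Maintenance: $1,782,125; Fabrication: $2,032,575; Warehouse: $1,441,500; Inspection: $1,660,800

$2,628,500 shared equally gives $657,125 per department.
Remainder $4,288,500 by billable hours (total 6,610): Maintenance 1,125,001.36 → $1,125,000; Fabrication 1,375,434.19 → $1,375,425; Warehouse 784,386.76 → $784,375; Inspection 1,003,677.69 → $1,003,675.
Rounding difference +$25 on remainder applied to Fabrication.
Totals: Maintenance $657,125 + $1,125,000 = $1,782,125; Fabrication $657,125 + $1,375,450 = $2,032,575; Warehouse $657,125 + $784,375 = $1,441,500; Inspection $657,125 + $1,003,675 = $1,660,800.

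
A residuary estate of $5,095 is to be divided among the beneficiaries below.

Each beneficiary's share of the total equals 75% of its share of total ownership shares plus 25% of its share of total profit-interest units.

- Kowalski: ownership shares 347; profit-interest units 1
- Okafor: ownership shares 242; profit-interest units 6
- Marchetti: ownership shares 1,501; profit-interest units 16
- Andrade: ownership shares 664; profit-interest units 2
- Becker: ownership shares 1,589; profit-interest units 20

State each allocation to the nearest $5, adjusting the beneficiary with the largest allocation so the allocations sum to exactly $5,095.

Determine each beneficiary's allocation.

Kowalski: $335 · Okafor: $385 · Marchetti: $1,775 · Andrade: $640 · Becker: $1,960

Ownership shares total 4,343; profit-interest units total 45.
Combined weights (75% ownership shares + 25% profit-interest units): Kowalski 0.0655; Okafor 0.0751; Marchetti 0.3481; Andrade 0.1258; Becker 0.3855.
Pro-rata amounts: Kowalski 333.62; Okafor 382.76; Marchetti 1,773.56; Andrade 640.84; Becker 1,964.22.
At nearest $5: Kowalski $335; Okafor $385; Marchetti $1,775; Andrade $640; Becker $1,965. Sum = $5,100.
Difference $5,095 − $5,100 = −$5 applied to largest allocation (Becker): Becker becomes $1,960.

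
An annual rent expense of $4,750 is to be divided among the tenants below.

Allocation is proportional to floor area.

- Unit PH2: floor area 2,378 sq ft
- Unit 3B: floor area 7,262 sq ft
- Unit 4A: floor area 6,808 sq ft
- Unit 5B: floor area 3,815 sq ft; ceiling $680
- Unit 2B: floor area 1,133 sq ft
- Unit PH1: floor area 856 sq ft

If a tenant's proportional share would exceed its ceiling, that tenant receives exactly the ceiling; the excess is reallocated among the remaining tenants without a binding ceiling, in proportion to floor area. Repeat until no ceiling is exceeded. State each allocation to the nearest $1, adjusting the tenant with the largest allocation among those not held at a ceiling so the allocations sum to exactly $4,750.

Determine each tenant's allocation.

Total floor area = 22,252.
Pro-rata shares before constraints: Unit PH2 507.62; Unit 3B 1,550.18; Unit 4A 1,453.26; Unit 5B 814.37; Unit 2B 241.85; Unit PH1 182.73.
Capped: Unit 5B ($680); residual $4,070 reallocated over remaining floor area 18,437.
Redistributed shares: Unit PH2 524.95 → $525; Unit 3B 1,603.10 → $1,603; Unit 4A 1,502.88 → $1,503; Unit 2B 250.11 → $250; Unit PH1 188.96 → $189.

Unit PH2: $525 | Unit 3B: $1,603 | Unit 4A: $1,503 | Unit 5B: $680 | Unit 2B: $250 | Unit PH1: $189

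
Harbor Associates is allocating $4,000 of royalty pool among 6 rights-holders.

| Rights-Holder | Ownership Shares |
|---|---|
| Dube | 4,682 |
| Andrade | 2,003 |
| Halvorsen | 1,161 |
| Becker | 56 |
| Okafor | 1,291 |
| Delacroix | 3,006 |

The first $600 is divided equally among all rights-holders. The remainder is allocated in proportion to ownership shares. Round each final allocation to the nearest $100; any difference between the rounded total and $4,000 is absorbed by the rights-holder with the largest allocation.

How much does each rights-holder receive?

Dube: $1,400; Andrade: $700; Halvorsen: $400; Becker: $100; Okafor: $500; Delacroix: $900

First tranche $600 split equally: $100 each.
Remainder $3,400 by ownership shares (total 12,199): Dube 1,304.93 → $1,300; Andrade 558.26 → $600; Halvorsen 323.58 → $300; Becker 15.61 → $0; Okafor 359.82 → $400; Delacroix 837.81 → $800.
Totals: Dube $100 + $1,300 = $1,400; Andrade $100 + $600 = $700; Halvorsen $100 + $300 = $400; Becker $100 + $0 = $100; Okafor $100 + $400 = $500; Delacroix $100 + $800 = $900.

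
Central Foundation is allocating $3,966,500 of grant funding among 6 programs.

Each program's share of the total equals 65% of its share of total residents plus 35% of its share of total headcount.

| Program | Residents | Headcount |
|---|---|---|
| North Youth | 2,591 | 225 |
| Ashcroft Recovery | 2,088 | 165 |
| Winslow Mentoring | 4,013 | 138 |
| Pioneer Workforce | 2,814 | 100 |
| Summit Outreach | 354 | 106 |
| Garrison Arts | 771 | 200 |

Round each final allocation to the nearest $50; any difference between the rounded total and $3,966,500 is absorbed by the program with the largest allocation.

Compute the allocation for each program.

Residents total 12,631; headcount total 934.
Blended shares (65% residents + 35% headcount): North Youth 0.2176; Ashcroft Recovery 0.1693; Winslow Mentoring 0.2582; Pioneer Workforce 0.1823; Summit Outreach 0.0579; Garrison Arts 0.1146.
Unrounded shares: North Youth 863,306.46; Ashcroft Recovery 671,452.13; Winslow Mentoring 1,024,248.74; Pioneer Workforce 723,027.98; Summit Outreach 229,813.90; Garrison Arts 454,650.78.
Rounded to nearest $50: North Youth $863,300; Ashcroft Recovery $671,450; Winslow Mentoring $1,024,250; Pioneer Workforce $723,050; Summit Outreach $229,800; Garrison Arts $454,650. Sum = $3,966,500.
No rounding difference to absorb.

North Youth: $863,300; Ashcroft Recovery: $671,450; Winslow Mentoring: $1,024,250; Pioneer Workforce: $723,050; Summit Outreach: $229,800; Garrison Arts: $454,650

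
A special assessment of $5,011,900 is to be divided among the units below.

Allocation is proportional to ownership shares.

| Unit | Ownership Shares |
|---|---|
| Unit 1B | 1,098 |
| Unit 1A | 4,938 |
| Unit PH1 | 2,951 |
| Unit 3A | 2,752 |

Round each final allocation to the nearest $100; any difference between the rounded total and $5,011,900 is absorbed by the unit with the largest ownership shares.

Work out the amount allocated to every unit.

Unit 1B: $468,800; Unit 1A: $2,108,200; Unit PH1: $1,259,900; Unit 3A: $1,175,000

Sum of ownership shares: 11,739.
Proportional shares: Unit 1B 1,098/11,739 × $5,011,900 = 468,784.92; Unit 1A 4,938/11,739 × $5,011,900 = 2,108,251.32; Unit PH1 2,951/11,739 × $5,011,900 = 1,259,912.85; Unit 3A 2,752/11,739 × $5,011,900 = 1,174,950.92.
Rounded to nearest $100: Unit 1B $468,800; Unit 1A $2,108,300; Unit PH1 $1,259,900; Unit 3A $1,175,000. Sum = $5,012,000.
Difference $5,011,900 − $5,012,000 = −$100 applied to largest ownership shares (Unit 1A): Unit 1A becomes $2,108,200.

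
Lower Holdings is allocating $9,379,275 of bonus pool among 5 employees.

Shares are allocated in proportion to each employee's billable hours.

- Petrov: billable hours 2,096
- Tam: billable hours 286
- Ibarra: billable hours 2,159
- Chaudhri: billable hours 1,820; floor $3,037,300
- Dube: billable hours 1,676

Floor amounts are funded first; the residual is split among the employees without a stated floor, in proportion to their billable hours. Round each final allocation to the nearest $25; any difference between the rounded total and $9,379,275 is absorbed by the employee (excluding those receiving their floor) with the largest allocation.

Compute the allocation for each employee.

Petrov: $2,138,125; Tam: $291,750; Ibarra: $2,202,400; Chaudhri: $3,037,300; Dube: $1,709,700

Minimums first: Chaudhri $3,037,300. Residual $6,341,975.
Residual split over remaining billable hours 6,217: Petrov 2,138,134.08 → $2,138,125; Tam 291,749.21 → $291,750; Ibarra 2,202,400.52 → $2,202,400; Dube 1,709,691.19 → $1,709,700.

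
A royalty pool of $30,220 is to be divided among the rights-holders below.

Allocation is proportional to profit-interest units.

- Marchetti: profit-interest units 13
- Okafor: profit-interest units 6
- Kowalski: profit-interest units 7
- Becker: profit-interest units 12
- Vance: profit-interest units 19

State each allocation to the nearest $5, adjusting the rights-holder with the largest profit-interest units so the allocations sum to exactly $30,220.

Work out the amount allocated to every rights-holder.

Marchetti: $6,890 | Okafor: $3,180 | Kowalski: $3,710 | Becker: $6,360 | Vance: $10,080

Profit-interest units total: 57.
Raw shares: Marchetti 13/57 × $30,220 = 6,892.28; Okafor 6/57 × $30,220 = 3,181.05; Kowalski 7/57 × $30,220 = 3,711.23; Becker 12/57 × $30,220 = 6,362.11; Vance 19/57 × $30,220 = 10,073.33.
At nearest $5: Marchetti $6,890; Okafor $3,180; Kowalski $3,710; Becker $6,360; Vance $10,075. Sum = $30,215.
Difference $30,220 − $30,215 = +$5 applied to largest profit-interest units (Vance): Vance becomes $10,080.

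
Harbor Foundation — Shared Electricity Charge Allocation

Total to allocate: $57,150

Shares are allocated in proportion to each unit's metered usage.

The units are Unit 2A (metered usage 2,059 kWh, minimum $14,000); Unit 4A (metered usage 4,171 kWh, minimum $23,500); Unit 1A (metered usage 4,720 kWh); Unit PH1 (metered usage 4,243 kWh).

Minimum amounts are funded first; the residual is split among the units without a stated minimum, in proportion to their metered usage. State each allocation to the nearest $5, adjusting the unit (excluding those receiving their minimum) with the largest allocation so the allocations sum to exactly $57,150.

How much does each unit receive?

Fund the minimums — Unit 2A $14,000; Unit 4A $23,500. Residual $19,650.
Residual split over remaining metered usage 8,963: Unit 1A 10,347.87 → $10,350; Unit PH1 9,302.13 → $9,300.

Unit 2A: $14,000 · Unit 4A: $23,500 · Unit 1A: $10,350 · Unit PH1: $9,300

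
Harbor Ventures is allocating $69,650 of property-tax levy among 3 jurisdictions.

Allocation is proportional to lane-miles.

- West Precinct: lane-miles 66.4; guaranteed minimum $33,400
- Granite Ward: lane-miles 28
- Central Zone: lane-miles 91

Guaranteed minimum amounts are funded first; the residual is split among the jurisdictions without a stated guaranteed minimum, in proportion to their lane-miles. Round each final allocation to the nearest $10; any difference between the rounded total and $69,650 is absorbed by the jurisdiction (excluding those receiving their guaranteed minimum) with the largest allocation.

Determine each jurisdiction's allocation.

West Precinct: $33,400 · Granite Ward: $8,530 · Central Zone: $27,720

Minimums first: West Precinct $33,400. Remaining pool $36,250.
Remaining pool split over remaining lane-miles 119: Granite Ward 8,529.41 → $8,530; Central Zone 27,720.59 → $27,720.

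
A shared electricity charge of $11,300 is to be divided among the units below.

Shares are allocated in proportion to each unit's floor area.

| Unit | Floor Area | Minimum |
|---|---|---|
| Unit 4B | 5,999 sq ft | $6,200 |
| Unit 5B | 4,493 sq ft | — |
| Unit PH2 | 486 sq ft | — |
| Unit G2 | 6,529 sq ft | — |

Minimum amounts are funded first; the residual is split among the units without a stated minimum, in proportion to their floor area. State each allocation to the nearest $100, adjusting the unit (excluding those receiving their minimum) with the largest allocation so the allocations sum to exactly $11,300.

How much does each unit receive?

Unit 4B: $6,200; Unit 5B: $2,000; Unit PH2: $200; Unit G2: $2,900

Guaranteed amounts: Unit 4B $6,200. Balance $5,100.
Balance split over remaining floor area 11,508: Unit 5B 1,991.16 → $2,000; Unit PH2 215.38 → $200; Unit G2 2,893.46 → $2,900.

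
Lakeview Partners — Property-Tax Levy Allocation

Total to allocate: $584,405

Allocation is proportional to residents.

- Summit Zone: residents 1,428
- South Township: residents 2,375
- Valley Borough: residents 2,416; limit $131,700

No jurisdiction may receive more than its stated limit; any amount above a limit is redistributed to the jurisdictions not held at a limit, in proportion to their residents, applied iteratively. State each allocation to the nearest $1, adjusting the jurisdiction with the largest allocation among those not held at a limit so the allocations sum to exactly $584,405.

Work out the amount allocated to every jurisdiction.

Combined residents = 6,219.
Proportional shares (ignoring caps): Summit Zone 134,190.44; South Township 223,180.88; Valley Borough 227,033.68.
Held at cap: Valley Borough ($131,700); balance $452,705 reallocated over remaining residents 3,803.
Redistributed shares: Summit Zone 169,987.57 → $169,988; South Township 282,717.43 → $282,717.

Summit Zone: $169,988 | South Township: $282,717 | Valley Borough: $131,700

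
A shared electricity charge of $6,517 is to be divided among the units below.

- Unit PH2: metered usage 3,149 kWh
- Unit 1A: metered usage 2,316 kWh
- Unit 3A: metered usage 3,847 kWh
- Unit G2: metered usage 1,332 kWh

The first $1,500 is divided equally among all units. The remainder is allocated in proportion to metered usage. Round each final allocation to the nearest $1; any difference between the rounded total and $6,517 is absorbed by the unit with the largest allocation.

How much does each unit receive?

Equal tier: $1,500 ÷ 4 = $375 apiece.
Remainder $5,017 by metered usage (total 10,644): Unit PH2 1,484.27 → $1,484; Unit 1A 1,091.64 → $1,092; Unit 3A 1,813.27 → $1,813; Unit G2 627.83 → $628.
Totals: Unit PH2 $375 + $1,484 = $1,859; Unit 1A $375 + $1,092 = $1,467; Unit 3A $375 + $1,813 = $2,188; Unit G2 $375 + $628 = $1,003.

Unit PH2: $1,859 | Unit 1A: $1,467 | Unit 3A: $2,188 | Unit G2: $1,003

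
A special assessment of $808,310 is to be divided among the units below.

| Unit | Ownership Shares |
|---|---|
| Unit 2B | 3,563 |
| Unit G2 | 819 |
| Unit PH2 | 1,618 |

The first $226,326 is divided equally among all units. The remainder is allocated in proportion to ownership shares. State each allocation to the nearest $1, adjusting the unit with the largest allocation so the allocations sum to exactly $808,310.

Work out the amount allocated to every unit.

Unit 2B: $421,043 | Unit G2: $154,883 | Unit PH2: $232,384

Equal tier: $226,326 ÷ 3 = $75,442 apiece.
Remainder $581,984 by ownership shares (total 6,000): Unit 2B 345,601.499 → $345,601; Unit G2 79,440.82 → $79,441; Unit PH2 156,941.69 → $156,942.
Totals: Unit 2B $75,442 + $345,601 = $421,043; Unit G2 $75,442 + $79,441 = $154,883; Unit PH2 $75,442 + $156,942 = $232,384.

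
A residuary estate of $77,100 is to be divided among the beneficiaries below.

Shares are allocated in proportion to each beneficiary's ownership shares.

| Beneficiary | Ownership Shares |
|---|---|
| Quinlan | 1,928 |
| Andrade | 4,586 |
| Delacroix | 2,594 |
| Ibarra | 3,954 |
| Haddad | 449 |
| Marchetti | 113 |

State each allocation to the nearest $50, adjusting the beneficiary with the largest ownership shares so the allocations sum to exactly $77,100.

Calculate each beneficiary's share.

Sum of ownership shares: 13,624.
Unrounded shares: Quinlan 1,928/13,624 × $77,100 = 10,910.80; Andrade 4,586/13,624 × $77,100 = 25,952.77; Delacroix 2,594/13,624 × $77,100 = 14,679.79; Ibarra 3,954/13,624 × $77,100 = 22,376.20; Haddad 449/13,624 × $77,100 = 2,540.95; Marchetti 113/13,624 × $77,100 = 639.48.
Rounded to nearest $50: Quinlan $10,900; Andrade $25,950; Delacroix $14,700; Ibarra $22,400; Haddad $2,550; Marchetti $650. Sum = $77,150.
Difference $77,100 − $77,150 = −$50 applied to largest ownership shares (Andrade): Andrade becomes $25,900.

Quinlan: $10,900 · Andrade: $25,900 · Delacroix: $14,700 · Ibarra: $22,400 · Haddad: $2,550 · Marchetti: $650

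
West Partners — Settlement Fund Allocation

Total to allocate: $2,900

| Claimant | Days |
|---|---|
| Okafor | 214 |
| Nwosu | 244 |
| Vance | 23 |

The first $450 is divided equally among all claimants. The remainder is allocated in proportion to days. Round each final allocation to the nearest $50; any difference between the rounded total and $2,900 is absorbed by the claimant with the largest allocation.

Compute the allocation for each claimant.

Okafor: $1,250 · Nwosu: $1,400 · Vance: $250

$450 shared equally gives $150 per claimant.
Remainder $2,450 by days (total 481): Okafor 1,090.02 → $1,100; Nwosu 1,242.83 → $1,250; Vance 117.15 → $100.
Totals: Okafor $150 + $1,100 = $1,250; Nwosu $150 + $1,250 = $1,400; Vance $150 + $100 = $250.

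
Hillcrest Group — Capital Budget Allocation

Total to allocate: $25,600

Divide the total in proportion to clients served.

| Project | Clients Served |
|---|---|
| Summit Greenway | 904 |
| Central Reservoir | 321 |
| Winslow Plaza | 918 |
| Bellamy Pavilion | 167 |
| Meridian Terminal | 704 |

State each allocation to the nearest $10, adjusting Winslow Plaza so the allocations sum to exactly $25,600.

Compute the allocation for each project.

Combined clients served = 3,014.
Proportional shares: Summit Greenway 904/3,014 × $25,600 = 7,678.30; Central Reservoir 321/3,014 × $25,600 = 2,726.48; Winslow Plaza 918/3,014 × $25,600 = 7,797.21; Bellamy Pavilion 167/3,014 × $25,600 = 1,418.45; Meridian Terminal 704/3,014 × $25,600 = 5,979.56.
Rounded to nearest $10: Summit Greenway $7,680; Central Reservoir $2,730; Winslow Plaza $7,800; Bellamy Pavilion $1,420; Meridian Terminal $5,980. Sum = $25,610.
Difference $25,600 − $25,610 = −$10 applied to Winslow Plaza: Winslow Plaza becomes $7,790.

Summit Greenway: $7,680 · Central Reservoir: $2,730 · Winslow Plaza: $7,790 · Bellamy Pavilion: $1,420 · Meridian Terminal: $5,980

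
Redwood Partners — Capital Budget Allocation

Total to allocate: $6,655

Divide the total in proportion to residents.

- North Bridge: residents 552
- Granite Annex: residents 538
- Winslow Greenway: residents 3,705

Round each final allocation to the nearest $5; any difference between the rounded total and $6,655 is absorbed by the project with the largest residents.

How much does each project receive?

Combined residents = 4,795.
Raw shares: North Bridge 552/4,795 × $6,655 = 766.12; Granite Annex 538/4,795 × $6,655 = 746.69; Winslow Greenway 3,705/4,795 × $6,655 = 5,142.18.
At nearest $5: North Bridge $765; Granite Annex $745; Winslow Greenway $5,140. Sum = $6,650.
Difference $6,655 − $6,650 = +$5 applied to largest residents (Winslow Greenway): Winslow Greenway becomes $5,145.

North Bridge: $765 | Granite Annex: $745 | Winslow Greenway: $5,145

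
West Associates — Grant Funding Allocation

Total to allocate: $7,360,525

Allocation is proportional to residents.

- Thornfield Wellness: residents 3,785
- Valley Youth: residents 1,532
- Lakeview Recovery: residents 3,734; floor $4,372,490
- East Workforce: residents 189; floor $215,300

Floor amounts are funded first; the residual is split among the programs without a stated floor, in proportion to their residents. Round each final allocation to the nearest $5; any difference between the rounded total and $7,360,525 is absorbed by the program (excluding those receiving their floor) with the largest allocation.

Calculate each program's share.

Guaranteed amounts: Lakeview Recovery $4,372,490; East Workforce $215,300. Residual $2,772,735.
Residual split over remaining residents 5,317: Thornfield Wellness 1,973,820.19 → $1,973,820; Valley Youth 798,914.81 → $798,915.

Thornfield Wellness: $1,973,820 | Valley Youth: $798,915 | Lakeview Recovery: $4,372,490 | East Workforce: $215,300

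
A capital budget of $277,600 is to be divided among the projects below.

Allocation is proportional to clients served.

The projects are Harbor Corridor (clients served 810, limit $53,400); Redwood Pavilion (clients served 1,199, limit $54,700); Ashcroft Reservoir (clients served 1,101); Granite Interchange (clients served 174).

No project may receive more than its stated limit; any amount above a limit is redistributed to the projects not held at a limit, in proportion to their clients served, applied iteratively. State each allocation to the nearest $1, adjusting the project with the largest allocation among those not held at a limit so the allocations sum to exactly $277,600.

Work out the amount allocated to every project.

Harbor Corridor: $53,400; Redwood Pavilion: $54,700; Ashcroft Reservoir: $146,368; Granite Interchange: $23,132

Clients served total: 3,284.
Pro-rata shares before constraints: Harbor Corridor 68,470.16; Redwood Pavilion 101,352.74; Ashcroft Reservoir 93,068.70; Granite Interchange 14,708.40.
Capped: Harbor Corridor ($53,400), Redwood Pavilion ($54,700); balance $169,500 reallocated over remaining clients served 1,275.
Redistributed shares: Ashcroft Reservoir 146,368.24 → $146,368; Granite Interchange 23,131.76 → $23,132.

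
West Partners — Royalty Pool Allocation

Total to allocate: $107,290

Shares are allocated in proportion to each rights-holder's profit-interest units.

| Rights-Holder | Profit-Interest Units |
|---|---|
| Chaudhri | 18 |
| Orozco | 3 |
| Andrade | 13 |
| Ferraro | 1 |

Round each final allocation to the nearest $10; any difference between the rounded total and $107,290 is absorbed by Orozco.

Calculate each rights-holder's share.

Chaudhri: $55,180; Orozco: $9,190; Andrade: $39,850; Ferraro: $3,070

Sum of profit-interest units: 35.
Unrounded shares: Chaudhri 18/35 × $107,290 = 55,177.71; Orozco 3/35 × $107,290 = 9,196.29; Andrade 13/35 × $107,290 = 39,850.57; Ferraro 1/35 × $107,290 = 3,065.43.
At nearest $10: Chaudhri $55,180; Orozco $9,200; Andrade $39,850; Ferraro $3,070. Sum = $107,300.
Difference $107,290 − $107,300 = −$10 applied to Orozco: Orozco becomes $9,190.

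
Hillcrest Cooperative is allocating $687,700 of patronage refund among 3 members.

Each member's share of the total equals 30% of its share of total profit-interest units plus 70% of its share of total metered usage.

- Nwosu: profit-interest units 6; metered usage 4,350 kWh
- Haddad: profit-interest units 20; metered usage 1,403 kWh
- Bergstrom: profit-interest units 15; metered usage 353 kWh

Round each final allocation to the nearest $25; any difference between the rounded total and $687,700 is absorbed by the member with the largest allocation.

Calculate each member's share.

Totals — profit-interest units 41, metered usage 6,106.
Combined weights (30% profit-interest units + 70% metered usage): Nwosu 0.5426; Haddad 0.3072; Bergstrom 0.1502.
Unrounded shares: Nwosu 373,140.69; Haddad 211,249.93; Bergstrom 103,309.38.
After rounding ($25): Nwosu $373,150; Haddad $211,250; Bergstrom $103,300. Sum = $687,700.
Rounded total matches; no reconciliation needed.

Nwosu: $373,150; Haddad: $211,250; Bergstrom: $103,300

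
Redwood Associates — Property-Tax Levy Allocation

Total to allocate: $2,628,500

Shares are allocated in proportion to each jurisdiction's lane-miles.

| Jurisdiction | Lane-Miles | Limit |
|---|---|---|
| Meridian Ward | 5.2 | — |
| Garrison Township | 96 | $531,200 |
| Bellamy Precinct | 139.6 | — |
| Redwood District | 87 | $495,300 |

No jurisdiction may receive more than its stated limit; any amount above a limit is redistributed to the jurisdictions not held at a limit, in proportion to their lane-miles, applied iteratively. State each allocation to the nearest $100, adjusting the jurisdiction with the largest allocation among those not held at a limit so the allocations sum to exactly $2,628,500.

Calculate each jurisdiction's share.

Meridian Ward: $57,500 | Garrison Township: $531,200 | Bellamy Precinct: $1,544,500 | Redwood District: $495,300

Combined lane-miles = 327.8.
Unconstrained shares: Meridian Ward 41,696.77; Garrison Township 769,786.46; Bellamy Precinct 1,119,397.80; Redwood District 697,618.97.
Held at cap: Garrison Township ($531,200), Redwood District ($495,300); balance $1,602,000 reallocated over remaining lane-miles 144.8.
Remaining shares: Meridian Ward 57,530.39 → $57,500; Bellamy Precinct 1,544,469.61 → $1,544,500.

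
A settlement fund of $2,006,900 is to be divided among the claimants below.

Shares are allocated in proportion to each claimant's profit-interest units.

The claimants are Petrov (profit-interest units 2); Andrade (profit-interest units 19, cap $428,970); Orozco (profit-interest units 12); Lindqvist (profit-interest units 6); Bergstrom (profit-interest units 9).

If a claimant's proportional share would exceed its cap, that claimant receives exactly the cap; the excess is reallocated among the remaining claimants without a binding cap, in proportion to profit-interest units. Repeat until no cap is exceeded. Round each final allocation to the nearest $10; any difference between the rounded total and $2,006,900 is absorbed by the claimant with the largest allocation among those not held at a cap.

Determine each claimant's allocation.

Combined profit-interest units = 48.
Unconstrained shares: Petrov 83,620.83; Andrade 794,397.92; Orozco 501,725.00; Lindqvist 250,862.50; Bergstrom 376,293.75.
Capped: Andrade ($428,970); balance $1,577,930 reallocated over remaining profit-interest units 29.
Remaining shares: Petrov 108,822.76 → $108,820; Orozco 652,936.55 → $652,940; Lindqvist 326,468.28 → $326,470; Bergstrom 489,702.41 → $489,700.

Petrov: $108,820; Andrade: $428,970; Orozco: $652,940; Lindqvist: $326,470; Bergstrom: $489,700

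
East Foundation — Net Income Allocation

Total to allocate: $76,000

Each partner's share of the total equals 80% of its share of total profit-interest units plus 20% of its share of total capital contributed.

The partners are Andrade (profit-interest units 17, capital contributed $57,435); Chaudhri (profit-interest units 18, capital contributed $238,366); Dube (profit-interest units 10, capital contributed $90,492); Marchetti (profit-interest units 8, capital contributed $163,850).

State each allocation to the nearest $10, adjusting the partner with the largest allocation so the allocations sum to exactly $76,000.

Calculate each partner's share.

Profit-interest units total 53; capital contributed total 550,143.
Combined weights (80% profit-interest units + 20% capital contributed): Andrade 0.2775; Chaudhri 0.3584; Dube 0.1838; Marchetti 0.1803.
Raw shares: Andrade 21,088.77; Chaudhri 27,234.91; Dube 13,971.92; Marchetti 13,704.40.
At nearest $10: Andrade $21,090; Chaudhri $27,230; Dube $13,970; Marchetti $13,700. Sum = $75,990.
Difference $76,000 − $75,990 = +$10 applied to largest allocation (Chaudhri): Chaudhri becomes $27,240.

Andrade: $21,090 | Chaudhri: $27,240 | Dube: $13,970 | Marchetti: $13,700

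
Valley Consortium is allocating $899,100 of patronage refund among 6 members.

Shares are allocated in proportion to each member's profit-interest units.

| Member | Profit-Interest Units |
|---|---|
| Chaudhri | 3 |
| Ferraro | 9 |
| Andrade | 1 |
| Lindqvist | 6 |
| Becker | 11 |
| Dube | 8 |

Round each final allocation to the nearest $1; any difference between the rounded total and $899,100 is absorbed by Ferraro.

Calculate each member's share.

Chaudhri: $70,982 | Ferraro: $212,944 | Andrade: $23,661 | Lindqvist: $141,963 | Becker: $260,266 | Dube: $189,284

Sum of profit-interest units: 38.
Unrounded shares: Chaudhri 3/38 × $899,100 = 70,981.58; Ferraro 9/38 × $899,100 = 212,944.74; Andrade 1/38 × $899,100 = 23,660.53; Lindqvist 6/38 × $899,100 = 141,963.16; Becker 11/38 × $899,100 = 260,265.79; Dube 8/38 × $899,100 = 189,284.21.
At nearest $1: Chaudhri $70,982; Ferraro $212,945; Andrade $23,661; Lindqvist $141,963; Becker $260,266; Dube $189,284. Sum = $899,101.
Difference $899,100 − $899,101 = −$1 applied to Ferraro: Ferraro becomes $212,944.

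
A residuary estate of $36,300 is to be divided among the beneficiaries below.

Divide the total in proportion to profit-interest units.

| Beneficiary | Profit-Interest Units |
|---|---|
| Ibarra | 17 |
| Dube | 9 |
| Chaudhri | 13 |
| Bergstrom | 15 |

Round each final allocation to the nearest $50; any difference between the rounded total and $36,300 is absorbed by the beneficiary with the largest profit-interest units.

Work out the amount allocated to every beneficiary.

Combined profit-interest units = 54.
Raw shares: Ibarra 17/54 × $36,300 = 11,427.78; Dube 9/54 × $36,300 = 6,050.00; Chaudhri 13/54 × $36,300 = 8,738.89; Bergstrom 15/54 × $36,300 = 10,083.33.
After rounding ($50): Ibarra $11,450; Dube $6,050; Chaudhri $8,750; Bergstrom $10,100. Sum = $36,350.
Difference $36,300 − $36,350 = −$50 applied to largest profit-interest units (Ibarra): Ibarra becomes $11,400.

Ibarra: $11,400 · Dube: $6,050 · Chaudhri: $8,750 · Bergstrom: $10,100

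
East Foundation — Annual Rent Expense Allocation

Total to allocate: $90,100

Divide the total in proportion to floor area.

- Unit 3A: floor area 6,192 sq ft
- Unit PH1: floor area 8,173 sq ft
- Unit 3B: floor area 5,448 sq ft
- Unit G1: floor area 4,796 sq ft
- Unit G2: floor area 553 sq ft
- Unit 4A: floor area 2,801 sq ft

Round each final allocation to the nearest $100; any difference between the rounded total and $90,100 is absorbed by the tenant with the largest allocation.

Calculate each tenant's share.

Unit 3A: $20,000 · Unit PH1: $26,200 · Unit 3B: $17,600 · Unit G1: $15,500 · Unit G2: $1,800 · Unit 4A: $9,000

Total floor area = 27,963.
Pro-rata amounts: Unit 3A 6,192/27,963 × $90,100 = 19,951.34; Unit PH1 8,173/27,963 × $90,100 = 26,334.35; Unit 3B 5,448/27,963 × $90,100 = 17,554.08; Unit G1 4,796/27,963 × $90,100 = 15,453.26; Unit G2 553/27,963 × $90,100 = 1,781.83; Unit 4A 2,801/27,963 × $90,100 = 9,025.14.
After rounding ($100): Unit 3A $20,000; Unit PH1 $26,300; Unit 3B $17,600; Unit G1 $15,500; Unit G2 $1,800; Unit 4A $9,000. Sum = $90,200.
Difference $90,100 − $90,200 = −$100 applied to largest allocation (Unit PH1): Unit PH1 becomes $26,200.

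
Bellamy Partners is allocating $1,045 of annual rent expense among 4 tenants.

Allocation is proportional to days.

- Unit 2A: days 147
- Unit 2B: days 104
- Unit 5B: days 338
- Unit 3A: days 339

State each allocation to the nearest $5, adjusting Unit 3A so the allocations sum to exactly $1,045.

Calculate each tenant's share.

Days total: 928.
Pro-rata amounts: Unit 2A 147/928 × $1,045 = 165.53; Unit 2B 104/928 × $1,045 = 117.11; Unit 5B 338/928 × $1,045 = 380.61; Unit 3A 339/928 × $1,045 = 381.74.
Rounded to nearest $5: Unit 2A $165; Unit 2B $115; Unit 5B $380; Unit 3A $380. Sum = $1,040.
Difference $1,045 − $1,040 = +$5 applied to Unit 3A: Unit 3A becomes $385.

Unit 2A: $165; Unit 2B: $115; Unit 5B: $380; Unit 3A: $385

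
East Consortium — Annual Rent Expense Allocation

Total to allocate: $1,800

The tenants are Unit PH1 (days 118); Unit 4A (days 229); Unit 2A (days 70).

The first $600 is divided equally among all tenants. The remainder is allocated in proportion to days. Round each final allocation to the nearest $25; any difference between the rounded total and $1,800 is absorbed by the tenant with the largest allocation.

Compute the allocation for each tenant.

Unit PH1: $550 · Unit 4A: $850 · Unit 2A: $400

First tranche $600 split equally: $200 each.
Remainder $1,200 by days (total 417): Unit PH1 339.57 → $350; Unit 4A 658.99 → $650; Unit 2A 201.44 → $200.
Totals: Unit PH1 $200 + $350 = $550; Unit 4A $200 + $650 = $850; Unit 2A $200 + $200 = $400.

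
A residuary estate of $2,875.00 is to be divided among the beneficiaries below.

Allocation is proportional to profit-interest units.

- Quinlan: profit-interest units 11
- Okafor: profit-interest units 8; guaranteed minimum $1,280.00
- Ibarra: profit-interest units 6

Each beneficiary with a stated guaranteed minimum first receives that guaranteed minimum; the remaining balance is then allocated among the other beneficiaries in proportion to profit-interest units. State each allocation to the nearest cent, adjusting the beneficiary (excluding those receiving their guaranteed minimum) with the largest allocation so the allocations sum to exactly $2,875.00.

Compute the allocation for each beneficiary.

Fund the minimums — Okafor $1,280.00. Remaining pool $1,595.00.
Remaining pool split over remaining profit-interest units 17: Quinlan 1,032.0588 → $1,032.06; Ibarra 562.9412 → $562.94.

Quinlan: $1,032.06; Okafor: $1,280.00; Ibarra: $562.94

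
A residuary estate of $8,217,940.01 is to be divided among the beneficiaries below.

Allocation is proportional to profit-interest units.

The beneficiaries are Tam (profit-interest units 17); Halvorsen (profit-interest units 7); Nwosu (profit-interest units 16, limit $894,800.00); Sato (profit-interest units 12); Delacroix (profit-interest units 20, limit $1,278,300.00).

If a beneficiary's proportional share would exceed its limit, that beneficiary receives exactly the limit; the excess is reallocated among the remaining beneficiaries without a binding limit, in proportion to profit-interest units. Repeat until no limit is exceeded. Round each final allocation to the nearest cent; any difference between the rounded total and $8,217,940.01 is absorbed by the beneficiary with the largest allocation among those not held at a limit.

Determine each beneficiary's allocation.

Combined profit-interest units = 72.
Unconstrained shares: Tam 1,940,346.9468; Halvorsen 798,966.3899; Nwosu 1,826,208.8911; Sato 1,369,656.6683; Delacroix 2,282,761.1139.
Cap binds for Nwosu ($894,800.00), Delacroix ($1,278,300.00); balance $6,044,840.01 reallocated over remaining profit-interest units 36.
Shares after redistribution: Tam 2,854,507.7825 → $2,854,507.78; Halvorsen 1,175,385.5575 → $1,175,385.56; Sato 2,014,946.6700 → $2,014,946.67.

Tam: $2,854,507.78 · Halvorsen: $1,175,385.56 · Nwosu: $894,800.00 · Sato: $2,014,946.67 · Delacroix: $1,278,300.00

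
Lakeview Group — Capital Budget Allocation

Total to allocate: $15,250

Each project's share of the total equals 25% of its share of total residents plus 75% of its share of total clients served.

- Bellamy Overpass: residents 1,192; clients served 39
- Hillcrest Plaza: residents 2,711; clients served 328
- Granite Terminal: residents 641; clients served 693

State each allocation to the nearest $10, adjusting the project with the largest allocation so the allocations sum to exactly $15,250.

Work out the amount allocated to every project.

Bellamy Overpass: $1,420 | Hillcrest Plaza: $5,810 | Granite Terminal: $8,020

Totals — residents 4,544, clients served 1,060.
Composite weights (25% residents + 75% clients served): Bellamy Overpass 0.0932; Hillcrest Plaza 0.3812; Granite Terminal 0.5256.
Raw shares: Bellamy Overpass 1,420.92; Hillcrest Plaza 5,813.73; Granite Terminal 8,015.35.
At nearest $10: Bellamy Overpass $1,420; Hillcrest Plaza $5,810; Granite Terminal $8,020. Sum = $15,250.
No rounding difference to absorb.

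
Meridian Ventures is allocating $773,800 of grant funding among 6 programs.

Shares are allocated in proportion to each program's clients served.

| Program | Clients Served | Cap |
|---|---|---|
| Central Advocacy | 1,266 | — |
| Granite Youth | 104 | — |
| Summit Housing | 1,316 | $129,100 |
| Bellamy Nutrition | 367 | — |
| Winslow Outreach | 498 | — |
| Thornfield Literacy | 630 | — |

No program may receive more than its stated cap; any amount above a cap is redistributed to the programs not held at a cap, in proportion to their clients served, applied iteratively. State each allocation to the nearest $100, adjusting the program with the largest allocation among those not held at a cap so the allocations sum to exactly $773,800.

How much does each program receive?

Central Advocacy: $284,800; Granite Youth: $23,400; Summit Housing: $129,100; Bellamy Nutrition: $82,600; Winslow Outreach: $112,100; Thornfield Literacy: $141,800

Sum of clients served: 4,181.
Pro-rata shares before constraints: Central Advocacy 234,305.38; Granite Youth 19,247.84; Summit Housing 243,559.15; Bellamy Nutrition 67,922.65; Winslow Outreach 92,167.52; Thornfield Literacy 116,597.46.
Cap binds for Summit Housing ($129,100); balance $644,700 reallocated over remaining clients served 2,865.
Shares after redistribution: Central Advocacy 284,883.14 → $284,900; Granite Youth 23,402.72 → $23,400; Bellamy Nutrition 82,584.61 → $82,600; Winslow Outreach 112,063.04 → $112,100; Thornfield Literacy 141,766.49 → $141,800.
Rounding difference −$100 applied to Central Advocacy → $284,800.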